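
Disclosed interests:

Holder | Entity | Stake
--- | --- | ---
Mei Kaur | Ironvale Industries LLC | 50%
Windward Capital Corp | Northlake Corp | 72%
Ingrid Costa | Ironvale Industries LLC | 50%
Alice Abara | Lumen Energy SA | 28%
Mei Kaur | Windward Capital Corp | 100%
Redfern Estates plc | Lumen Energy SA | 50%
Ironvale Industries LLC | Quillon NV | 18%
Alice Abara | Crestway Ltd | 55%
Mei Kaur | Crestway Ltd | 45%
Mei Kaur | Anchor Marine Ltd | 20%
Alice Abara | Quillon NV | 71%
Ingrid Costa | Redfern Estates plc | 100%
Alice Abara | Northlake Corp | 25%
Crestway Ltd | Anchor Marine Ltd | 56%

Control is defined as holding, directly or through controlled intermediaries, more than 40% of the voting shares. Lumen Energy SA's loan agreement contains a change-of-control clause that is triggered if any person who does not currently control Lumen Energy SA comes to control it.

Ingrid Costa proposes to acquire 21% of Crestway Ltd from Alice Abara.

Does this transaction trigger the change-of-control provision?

The purchase adds only to Ingrid's holdings (Alice's stake shrinks), so Ingrid is the only person who could newly come to control Lumen.
Ingrid holds 100% of Redfern, so Ingrid controls Redfern.
Redfern holds 50% of Lumen, so Ingrid controls Lumen.
So Ingrid already controls Lumen before the transaction.
After the purchase, Ingrid holds 21% of Crestway directly, and Alice's stake falls to 34%.
Ingrid controlled Lumen already, so this is not a new person acquiring control; every other person's position is unchanged or reduced.
No new person acquires control, so the clause is not triggered.

No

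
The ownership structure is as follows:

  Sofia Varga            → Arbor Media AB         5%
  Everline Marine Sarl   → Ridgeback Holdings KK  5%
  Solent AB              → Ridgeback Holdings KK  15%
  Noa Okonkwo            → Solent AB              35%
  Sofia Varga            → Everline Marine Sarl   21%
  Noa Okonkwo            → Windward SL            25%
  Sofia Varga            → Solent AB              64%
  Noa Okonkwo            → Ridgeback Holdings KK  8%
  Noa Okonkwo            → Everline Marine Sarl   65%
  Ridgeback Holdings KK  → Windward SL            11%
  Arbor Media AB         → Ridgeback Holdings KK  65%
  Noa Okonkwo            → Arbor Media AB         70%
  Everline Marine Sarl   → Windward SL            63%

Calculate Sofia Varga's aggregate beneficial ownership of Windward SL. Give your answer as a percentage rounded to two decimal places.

Sofia reaches Windward along 4 paths.
Via Everline: 21% × 63% = 13.23%.
Via Everline → Ridgeback: 21% × 5% × 11% = 0.1155%.
Via Arbor → Ridgeback: 5% × 65% × 11% = 0.3575%.
Via Solent → Ridgeback: 64% × 15% × 11% = 1.056%.
Total: 13.23% + 0.1155% + 0.3575% + 1.056% = 14.759%.
Rounded: 14.76%.

14.76%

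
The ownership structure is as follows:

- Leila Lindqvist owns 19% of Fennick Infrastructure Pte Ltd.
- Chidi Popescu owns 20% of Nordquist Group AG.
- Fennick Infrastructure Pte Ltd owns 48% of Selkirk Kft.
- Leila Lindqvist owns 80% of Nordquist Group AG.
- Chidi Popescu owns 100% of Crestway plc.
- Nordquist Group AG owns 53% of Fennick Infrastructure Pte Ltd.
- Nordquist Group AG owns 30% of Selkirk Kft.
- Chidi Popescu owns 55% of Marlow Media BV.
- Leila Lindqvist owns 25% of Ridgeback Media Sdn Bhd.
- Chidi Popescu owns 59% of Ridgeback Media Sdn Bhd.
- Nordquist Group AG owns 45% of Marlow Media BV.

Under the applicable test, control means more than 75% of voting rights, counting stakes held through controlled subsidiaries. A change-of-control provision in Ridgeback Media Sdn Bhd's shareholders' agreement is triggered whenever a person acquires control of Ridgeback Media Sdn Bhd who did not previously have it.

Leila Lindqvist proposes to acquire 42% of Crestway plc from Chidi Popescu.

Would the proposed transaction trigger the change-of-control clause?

The purchase adds only to Leila's holdings (Chidi's stake shrinks), so Leila is the only person who could newly come to control Ridgeback.
Leila holds 80% of Nordquist, so Leila controls Nordquist.
In Ridgeback, Leila's side holds only 25%, not > 75%.
So before the transaction, Leila does not control Ridgeback.
After the purchase, Leila holds 42% of Crestway directly, and Chidi's stake falls to 58%.
Leila's side now holds 42% of Crestway, not > 75%, so Leila still does not control Crestway.
After the transaction, Leila's side holds 25% of Ridgeback, not > 75%, so Leila still does not control Ridgeback.
No new person acquires control, so the clause is not triggered.

No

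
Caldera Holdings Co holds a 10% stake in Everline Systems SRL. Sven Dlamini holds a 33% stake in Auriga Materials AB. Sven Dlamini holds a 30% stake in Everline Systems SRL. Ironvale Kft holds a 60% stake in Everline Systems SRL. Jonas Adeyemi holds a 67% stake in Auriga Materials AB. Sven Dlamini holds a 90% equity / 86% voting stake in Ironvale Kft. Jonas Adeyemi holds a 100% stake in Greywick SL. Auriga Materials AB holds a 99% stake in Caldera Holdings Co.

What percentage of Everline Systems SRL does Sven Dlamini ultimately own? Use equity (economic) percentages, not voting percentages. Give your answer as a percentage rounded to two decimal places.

Sven reaches Everline along 3 paths.
Via Ironvale: 90% × 60% = 54%.
Direct stake: 30% = 30%.
Via Auriga → Caldera: 33% × 99% × 10% = 3.267%.
Total: 54% + 30% + 3.267% = 87.267%.
Rounded: 87.27%.

87.27%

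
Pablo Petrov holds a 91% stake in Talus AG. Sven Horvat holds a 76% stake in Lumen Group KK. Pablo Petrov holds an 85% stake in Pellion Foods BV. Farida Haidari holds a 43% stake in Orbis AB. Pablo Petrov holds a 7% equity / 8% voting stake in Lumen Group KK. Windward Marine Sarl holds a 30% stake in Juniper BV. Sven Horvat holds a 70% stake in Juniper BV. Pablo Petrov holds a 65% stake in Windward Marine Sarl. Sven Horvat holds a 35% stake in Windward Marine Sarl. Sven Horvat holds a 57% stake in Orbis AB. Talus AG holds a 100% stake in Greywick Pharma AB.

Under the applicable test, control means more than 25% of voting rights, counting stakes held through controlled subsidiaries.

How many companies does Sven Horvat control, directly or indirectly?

4

Sven holds 57% of Orbis, so Sven controls Orbis.
Sven holds 76% of Lumen, so Sven controls Lumen.
Sven holds 35% of Windward, so Sven controls Windward.
Sven and Windward together hold 70% + 30% = 100% of Juniper, so Sven controls Juniper.
No other company's threshold is met.
Sven controls 4 companies.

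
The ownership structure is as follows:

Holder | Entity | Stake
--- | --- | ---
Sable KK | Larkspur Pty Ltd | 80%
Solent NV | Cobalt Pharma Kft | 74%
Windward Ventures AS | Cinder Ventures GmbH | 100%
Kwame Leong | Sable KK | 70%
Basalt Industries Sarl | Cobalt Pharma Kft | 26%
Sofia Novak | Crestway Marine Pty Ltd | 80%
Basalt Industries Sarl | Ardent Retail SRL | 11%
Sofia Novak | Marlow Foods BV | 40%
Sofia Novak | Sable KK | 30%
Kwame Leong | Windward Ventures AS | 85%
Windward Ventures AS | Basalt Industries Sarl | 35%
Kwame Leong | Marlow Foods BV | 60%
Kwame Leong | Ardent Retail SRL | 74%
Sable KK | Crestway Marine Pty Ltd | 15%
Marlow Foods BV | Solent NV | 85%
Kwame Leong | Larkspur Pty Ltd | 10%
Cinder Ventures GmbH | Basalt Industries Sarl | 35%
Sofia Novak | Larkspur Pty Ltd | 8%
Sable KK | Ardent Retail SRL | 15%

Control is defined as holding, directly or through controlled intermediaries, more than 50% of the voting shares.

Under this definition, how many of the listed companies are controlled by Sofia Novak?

Sofia holds 80% of Crestway, so Sofia controls Crestway.
No other company's threshold is met.
Sofia controls 1 company.

1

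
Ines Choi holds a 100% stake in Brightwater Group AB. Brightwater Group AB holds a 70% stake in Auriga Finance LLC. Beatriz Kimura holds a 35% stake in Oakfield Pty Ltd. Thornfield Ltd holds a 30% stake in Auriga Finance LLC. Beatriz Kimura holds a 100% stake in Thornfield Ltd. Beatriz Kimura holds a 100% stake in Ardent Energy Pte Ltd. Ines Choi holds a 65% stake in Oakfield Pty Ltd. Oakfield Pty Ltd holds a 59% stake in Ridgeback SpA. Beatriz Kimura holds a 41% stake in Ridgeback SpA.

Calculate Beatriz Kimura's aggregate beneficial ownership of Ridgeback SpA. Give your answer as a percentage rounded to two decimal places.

Beatriz reaches Ridgeback along 2 paths.
Direct stake: 41% = 41%.
Via Oakfield: 35% × 59% = 20.65%.
Total: 41% + 20.65% = 61.65%.

61.65%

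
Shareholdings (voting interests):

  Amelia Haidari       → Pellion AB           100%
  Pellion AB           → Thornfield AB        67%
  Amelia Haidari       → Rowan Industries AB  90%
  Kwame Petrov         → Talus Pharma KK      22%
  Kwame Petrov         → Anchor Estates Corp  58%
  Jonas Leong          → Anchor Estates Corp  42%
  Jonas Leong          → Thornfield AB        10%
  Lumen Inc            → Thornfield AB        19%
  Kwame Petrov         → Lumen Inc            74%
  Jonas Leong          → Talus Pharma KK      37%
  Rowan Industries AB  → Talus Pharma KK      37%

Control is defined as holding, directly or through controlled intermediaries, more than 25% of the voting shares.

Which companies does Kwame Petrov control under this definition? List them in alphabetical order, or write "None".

Kwame holds 58% of Anchor, so Kwame controls Anchor.
Kwame holds 74% of Lumen, so Kwame controls Lumen.
No other company's threshold is met.

Anchor Estates Corp, Lumen Inc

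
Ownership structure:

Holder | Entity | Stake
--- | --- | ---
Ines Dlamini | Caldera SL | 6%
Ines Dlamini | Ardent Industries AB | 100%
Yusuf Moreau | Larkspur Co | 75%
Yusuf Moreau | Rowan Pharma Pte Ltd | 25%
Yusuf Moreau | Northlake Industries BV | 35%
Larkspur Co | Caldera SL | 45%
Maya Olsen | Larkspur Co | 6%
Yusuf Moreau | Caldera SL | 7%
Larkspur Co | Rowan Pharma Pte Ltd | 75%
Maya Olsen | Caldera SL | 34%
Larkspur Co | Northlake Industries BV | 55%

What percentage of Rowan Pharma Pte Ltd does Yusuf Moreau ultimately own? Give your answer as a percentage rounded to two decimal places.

81.25%

Yusuf reaches Rowan along 2 paths.
Direct stake: 25% = 25%.
Via Larkspur: 75% × 75% = 56.25%.
Total: 25% + 56.25% = 81.25%.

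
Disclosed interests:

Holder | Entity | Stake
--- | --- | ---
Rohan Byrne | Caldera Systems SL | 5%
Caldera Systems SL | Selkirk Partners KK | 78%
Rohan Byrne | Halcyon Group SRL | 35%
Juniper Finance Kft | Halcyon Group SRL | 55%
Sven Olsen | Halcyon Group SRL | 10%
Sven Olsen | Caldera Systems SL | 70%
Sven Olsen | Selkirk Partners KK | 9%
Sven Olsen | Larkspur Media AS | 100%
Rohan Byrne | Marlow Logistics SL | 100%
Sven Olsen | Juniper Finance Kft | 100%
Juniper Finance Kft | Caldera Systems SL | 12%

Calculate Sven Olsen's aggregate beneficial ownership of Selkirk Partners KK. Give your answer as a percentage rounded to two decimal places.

Sven reaches Selkirk along 3 paths.
Direct stake: 9% = 9%.
Via Caldera: 70% × 78% = 54.6%.
Via Juniper → Caldera: 100% × 12% × 78% = 9.36%.
Total: 9% + 54.6% + 9.36% = 72.96%.

72.96%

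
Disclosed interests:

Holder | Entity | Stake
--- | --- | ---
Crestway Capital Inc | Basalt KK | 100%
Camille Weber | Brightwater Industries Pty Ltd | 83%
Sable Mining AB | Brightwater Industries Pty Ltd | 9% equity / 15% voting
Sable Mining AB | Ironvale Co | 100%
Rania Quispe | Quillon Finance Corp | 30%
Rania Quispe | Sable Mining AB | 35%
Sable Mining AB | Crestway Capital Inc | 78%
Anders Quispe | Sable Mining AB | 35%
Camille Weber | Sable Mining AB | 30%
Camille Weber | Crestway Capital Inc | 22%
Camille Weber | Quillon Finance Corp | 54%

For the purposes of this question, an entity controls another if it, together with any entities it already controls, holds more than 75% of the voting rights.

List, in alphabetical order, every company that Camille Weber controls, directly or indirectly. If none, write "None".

Brightwater Industries Pty Ltd

Camille holds 83% of Brightwater, so Camille controls Brightwater.
No other company's threshold is met.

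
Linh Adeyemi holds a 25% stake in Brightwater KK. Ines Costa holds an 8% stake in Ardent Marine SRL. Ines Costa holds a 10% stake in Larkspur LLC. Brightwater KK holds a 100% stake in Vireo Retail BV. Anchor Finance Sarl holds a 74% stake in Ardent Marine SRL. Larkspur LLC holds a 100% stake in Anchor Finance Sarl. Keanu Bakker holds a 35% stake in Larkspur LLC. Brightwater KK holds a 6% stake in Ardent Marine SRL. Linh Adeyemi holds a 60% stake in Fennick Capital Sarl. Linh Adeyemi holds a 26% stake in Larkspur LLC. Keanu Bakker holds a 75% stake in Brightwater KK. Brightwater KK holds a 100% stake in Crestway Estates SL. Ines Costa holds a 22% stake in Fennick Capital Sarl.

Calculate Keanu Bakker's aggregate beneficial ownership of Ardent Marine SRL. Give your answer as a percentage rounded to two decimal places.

Keanu reaches Ardent along 2 paths.
Via Larkspur → Anchor: 35% × 100% × 74% = 25.9%.
Via Brightwater: 75% × 6% = 4.5%.
Total: 25.9% + 4.5% = 30.4%.
Rounded: 30.40%.

30.40%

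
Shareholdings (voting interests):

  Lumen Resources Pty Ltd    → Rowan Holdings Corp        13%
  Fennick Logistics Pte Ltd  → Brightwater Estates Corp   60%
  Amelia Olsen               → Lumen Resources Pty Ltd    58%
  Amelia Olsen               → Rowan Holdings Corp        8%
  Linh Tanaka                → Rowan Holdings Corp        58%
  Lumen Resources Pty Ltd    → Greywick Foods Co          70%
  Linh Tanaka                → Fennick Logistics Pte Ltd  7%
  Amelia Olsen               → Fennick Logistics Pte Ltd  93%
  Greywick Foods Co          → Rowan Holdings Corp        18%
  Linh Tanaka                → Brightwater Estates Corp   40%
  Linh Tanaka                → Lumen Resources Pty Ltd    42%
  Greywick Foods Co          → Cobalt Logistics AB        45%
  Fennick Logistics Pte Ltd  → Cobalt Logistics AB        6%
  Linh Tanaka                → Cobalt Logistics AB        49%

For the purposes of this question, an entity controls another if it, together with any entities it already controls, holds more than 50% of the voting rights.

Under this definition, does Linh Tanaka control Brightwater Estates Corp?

Linh holds 58% of Rowan, so Linh controls Rowan.
In Brightwater, Linh's side holds only 40%, not > 50%.
So Linh does not control Brightwater.

No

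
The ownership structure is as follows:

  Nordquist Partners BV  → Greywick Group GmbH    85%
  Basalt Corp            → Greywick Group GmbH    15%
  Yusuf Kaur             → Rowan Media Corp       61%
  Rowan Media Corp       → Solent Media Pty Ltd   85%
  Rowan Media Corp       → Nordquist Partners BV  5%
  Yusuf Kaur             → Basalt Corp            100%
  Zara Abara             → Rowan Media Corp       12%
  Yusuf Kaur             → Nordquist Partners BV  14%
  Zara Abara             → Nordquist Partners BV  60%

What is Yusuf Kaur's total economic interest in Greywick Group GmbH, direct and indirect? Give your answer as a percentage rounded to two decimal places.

29.49%

Yusuf reaches Greywick along 3 paths.
Via Basalt: 100% × 15% = 15%.
Via Rowan → Nordquist: 61% × 5% × 85% = 2.5925%.
Via Nordquist: 14% × 85% = 11.9%.
Total: 15% + 2.5925% + 11.9% = 29.4925%.
Rounded: 29.49%.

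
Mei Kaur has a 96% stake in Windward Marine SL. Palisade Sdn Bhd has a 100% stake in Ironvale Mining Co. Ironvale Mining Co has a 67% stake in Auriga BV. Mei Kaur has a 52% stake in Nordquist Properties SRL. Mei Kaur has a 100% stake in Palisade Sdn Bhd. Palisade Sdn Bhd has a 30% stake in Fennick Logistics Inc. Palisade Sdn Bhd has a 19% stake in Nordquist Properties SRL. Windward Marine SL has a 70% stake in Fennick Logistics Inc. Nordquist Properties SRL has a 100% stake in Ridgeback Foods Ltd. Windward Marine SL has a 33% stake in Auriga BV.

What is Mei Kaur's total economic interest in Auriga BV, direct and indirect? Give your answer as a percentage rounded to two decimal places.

98.68%

Mei reaches Auriga along 2 paths.
Via Windward: 96% × 33% = 31.68%.
Via Palisade → Ironvale: 100% × 100% × 67% = 67%.
Total: 31.68% + 67% = 98.68%.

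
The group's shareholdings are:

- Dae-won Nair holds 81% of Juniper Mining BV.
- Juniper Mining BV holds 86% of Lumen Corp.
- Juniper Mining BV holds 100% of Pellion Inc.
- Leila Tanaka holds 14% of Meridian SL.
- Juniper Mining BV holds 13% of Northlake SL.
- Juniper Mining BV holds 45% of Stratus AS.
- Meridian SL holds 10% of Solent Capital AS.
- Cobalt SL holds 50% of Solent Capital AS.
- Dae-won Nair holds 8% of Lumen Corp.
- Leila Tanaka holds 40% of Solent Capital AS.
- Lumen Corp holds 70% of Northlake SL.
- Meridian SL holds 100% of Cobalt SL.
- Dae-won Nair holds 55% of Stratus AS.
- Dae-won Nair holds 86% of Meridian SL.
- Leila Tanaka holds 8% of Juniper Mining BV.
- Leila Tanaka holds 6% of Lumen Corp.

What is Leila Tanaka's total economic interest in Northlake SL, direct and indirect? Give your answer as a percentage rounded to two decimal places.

Leila reaches Northlake along 3 paths.
Via Juniper → Lumen: 8% × 86% × 70% = 4.816%.
Via Lumen: 6% × 70% = 4.2%.
Via Juniper: 8% × 13% = 1.04%.
Total: 4.816% + 4.2% + 1.04% = 10.056%.
Rounded: 10.06%.

10.06%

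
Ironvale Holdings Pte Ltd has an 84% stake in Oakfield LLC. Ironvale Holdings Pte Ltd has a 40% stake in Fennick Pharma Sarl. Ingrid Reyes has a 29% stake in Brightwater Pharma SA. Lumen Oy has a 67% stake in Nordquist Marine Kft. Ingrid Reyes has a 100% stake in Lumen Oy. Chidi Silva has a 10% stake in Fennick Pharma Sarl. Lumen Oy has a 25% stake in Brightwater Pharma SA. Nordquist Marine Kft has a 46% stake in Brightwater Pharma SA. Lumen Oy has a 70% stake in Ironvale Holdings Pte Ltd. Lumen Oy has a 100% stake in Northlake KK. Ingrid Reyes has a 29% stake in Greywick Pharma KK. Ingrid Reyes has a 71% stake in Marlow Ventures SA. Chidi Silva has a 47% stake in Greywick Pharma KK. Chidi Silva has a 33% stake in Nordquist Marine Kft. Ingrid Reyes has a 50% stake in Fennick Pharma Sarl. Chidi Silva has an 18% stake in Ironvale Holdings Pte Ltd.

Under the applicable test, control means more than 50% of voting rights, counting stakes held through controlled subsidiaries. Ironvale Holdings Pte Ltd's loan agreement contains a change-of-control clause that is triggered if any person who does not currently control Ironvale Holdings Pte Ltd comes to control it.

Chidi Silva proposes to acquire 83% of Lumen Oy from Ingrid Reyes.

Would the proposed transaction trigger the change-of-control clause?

The purchase adds only to Chidi's holdings (Ingrid's stake shrinks), so Chidi is the only person who could newly come to control Ironvale.
Chidi's largest direct stake is 47% in Greywick, which does not meet the threshold, so Chidi controls no company.
In Ironvale, Chidi's side holds only 18%, not > 50%.
So before the transaction, Chidi does not control Ironvale.
After the purchase, Chidi holds 83% of Lumen directly, and Ingrid's stake falls to 17%.
Chidi holds 83% of Lumen, so Chidi controls Lumen.
Lumen and Chidi together hold 70% + 18% = 88% of Ironvale, so Chidi controls Ironvale.
Chidi did not control Ironvale before and does after, so the clause is triggered.

Yes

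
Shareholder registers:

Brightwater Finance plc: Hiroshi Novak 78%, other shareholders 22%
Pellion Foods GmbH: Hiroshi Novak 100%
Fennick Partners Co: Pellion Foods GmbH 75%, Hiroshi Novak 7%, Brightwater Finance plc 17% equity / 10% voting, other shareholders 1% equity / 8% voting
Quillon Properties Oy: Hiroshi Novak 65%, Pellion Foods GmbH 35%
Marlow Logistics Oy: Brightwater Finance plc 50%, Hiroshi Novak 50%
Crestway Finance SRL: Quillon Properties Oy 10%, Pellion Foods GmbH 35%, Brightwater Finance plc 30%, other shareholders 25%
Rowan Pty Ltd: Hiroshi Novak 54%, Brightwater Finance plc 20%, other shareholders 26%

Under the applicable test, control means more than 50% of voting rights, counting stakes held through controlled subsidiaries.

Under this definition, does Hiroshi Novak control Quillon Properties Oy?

Yes

Hiroshi holds 100% of Pellion, so Hiroshi controls Pellion.
Hiroshi and Pellion together hold 65% + 35% = 100% of Quillon, so Hiroshi controls Quillon.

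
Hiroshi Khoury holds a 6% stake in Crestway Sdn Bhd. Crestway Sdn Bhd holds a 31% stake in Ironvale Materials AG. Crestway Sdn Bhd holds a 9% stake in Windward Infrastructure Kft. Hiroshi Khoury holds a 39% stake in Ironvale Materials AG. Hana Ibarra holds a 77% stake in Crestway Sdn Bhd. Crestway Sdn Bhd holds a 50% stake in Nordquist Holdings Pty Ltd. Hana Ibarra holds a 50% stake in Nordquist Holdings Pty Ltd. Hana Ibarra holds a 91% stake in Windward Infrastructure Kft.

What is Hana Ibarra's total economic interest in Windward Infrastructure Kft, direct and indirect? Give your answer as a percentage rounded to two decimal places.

97.93%

Hana reaches Windward along 2 paths.
Via Crestway: 77% × 9% = 6.93%.
Direct stake: 91% = 91%.
Total: 6.93% + 91% = 97.93%.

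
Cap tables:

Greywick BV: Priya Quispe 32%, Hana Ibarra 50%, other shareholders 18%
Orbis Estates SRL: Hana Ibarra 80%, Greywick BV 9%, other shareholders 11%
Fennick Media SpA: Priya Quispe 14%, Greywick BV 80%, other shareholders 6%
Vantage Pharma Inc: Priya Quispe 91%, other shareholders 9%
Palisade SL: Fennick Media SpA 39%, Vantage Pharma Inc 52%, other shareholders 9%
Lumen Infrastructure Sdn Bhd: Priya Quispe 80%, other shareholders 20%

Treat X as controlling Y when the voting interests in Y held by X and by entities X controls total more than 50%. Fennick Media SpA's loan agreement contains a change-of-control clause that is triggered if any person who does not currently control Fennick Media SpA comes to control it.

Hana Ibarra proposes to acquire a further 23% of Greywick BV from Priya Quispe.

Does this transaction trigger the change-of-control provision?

The purchase adds only to Hana's holdings (Priya's stake shrinks), so Hana is the only person who could newly come to control Fennick.
Hana holds 80% of Orbis, so Hana controls Orbis.
Neither Hana nor any entity Hana controls holds any voting interest in Fennick.
So before the transaction, Hana does not control Fennick.
After the purchase, Hana's direct stake in Greywick rises to 50% + 23% = 73%, and Priya's stake falls to 9%.
Hana holds 73% of Greywick, so Hana controls Greywick.
Greywick holds 80% of Fennick, so Hana controls Fennick.
Hana did not control Fennick before and does after, so the clause is triggered.

Yes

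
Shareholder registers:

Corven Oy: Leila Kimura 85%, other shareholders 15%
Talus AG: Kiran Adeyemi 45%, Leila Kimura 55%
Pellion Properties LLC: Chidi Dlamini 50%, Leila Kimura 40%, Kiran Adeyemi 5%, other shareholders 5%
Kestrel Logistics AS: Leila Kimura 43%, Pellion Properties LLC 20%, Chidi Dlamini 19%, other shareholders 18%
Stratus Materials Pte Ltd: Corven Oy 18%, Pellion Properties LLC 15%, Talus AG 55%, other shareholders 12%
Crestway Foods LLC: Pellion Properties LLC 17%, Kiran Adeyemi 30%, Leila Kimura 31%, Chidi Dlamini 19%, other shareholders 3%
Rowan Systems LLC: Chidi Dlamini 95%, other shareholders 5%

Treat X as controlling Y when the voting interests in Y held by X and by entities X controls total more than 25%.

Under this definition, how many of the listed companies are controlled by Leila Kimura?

6

Leila holds 85% of Corven, so Leila controls Corven.
Leila holds 55% of Talus, so Leila controls Talus.
Leila holds 40% of Pellion, so Leila controls Pellion.
Leila and Pellion together hold 43% + 20% = 63% of Kestrel, so Leila controls Kestrel.
Corven and Pellion and Talus together hold 18% + 15% + 55% = 88% of Stratus, so Leila controls Stratus.
Pellion and Leila together hold 17% + 31% = 48% of Crestway, so Leila controls Crestway.
No other company's threshold is met.
Leila controls 6 companies.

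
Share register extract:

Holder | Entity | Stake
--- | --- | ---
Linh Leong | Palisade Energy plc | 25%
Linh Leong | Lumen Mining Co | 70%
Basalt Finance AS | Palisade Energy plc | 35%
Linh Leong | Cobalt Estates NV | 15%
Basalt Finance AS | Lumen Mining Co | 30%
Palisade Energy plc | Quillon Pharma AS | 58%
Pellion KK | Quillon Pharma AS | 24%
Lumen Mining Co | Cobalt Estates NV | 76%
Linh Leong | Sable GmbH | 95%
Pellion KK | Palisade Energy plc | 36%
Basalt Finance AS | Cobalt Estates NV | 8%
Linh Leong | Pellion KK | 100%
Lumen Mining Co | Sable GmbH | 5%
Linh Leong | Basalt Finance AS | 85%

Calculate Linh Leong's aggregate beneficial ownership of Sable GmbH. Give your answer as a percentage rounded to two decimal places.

Linh reaches Sable along 3 paths.
Via Basalt → Lumen: 85% × 30% × 5% = 1.275%.
Via Lumen: 70% × 5% = 3.5%.
Direct stake: 95% = 95%.
Total: 1.275% + 3.5% + 95% = 99.775%.
Rounded: 99.78%.

99.78%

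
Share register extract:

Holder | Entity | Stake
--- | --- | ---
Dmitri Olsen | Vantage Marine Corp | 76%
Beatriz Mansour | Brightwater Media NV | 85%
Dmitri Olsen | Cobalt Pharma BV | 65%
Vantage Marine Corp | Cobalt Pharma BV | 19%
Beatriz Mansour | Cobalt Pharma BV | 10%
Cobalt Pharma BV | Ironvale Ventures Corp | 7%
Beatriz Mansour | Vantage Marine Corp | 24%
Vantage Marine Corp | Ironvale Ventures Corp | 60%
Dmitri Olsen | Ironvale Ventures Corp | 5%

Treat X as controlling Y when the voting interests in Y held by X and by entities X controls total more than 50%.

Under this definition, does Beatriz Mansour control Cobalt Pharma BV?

Beatriz holds 85% of Brightwater, so Beatriz controls Brightwater.
In Cobalt, Beatriz's side holds only 10%, not > 50%.
So Beatriz does not control Cobalt.

No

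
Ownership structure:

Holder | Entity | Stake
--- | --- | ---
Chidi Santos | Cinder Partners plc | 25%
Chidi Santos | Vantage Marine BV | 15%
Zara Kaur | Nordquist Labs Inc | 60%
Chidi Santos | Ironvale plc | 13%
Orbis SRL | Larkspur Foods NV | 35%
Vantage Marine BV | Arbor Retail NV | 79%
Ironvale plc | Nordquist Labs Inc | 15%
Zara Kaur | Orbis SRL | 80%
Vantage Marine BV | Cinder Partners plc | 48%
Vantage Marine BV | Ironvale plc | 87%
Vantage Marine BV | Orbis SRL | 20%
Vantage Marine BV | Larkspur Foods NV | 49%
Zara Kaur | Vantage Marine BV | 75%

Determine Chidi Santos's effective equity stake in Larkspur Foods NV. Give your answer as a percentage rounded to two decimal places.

8.40%

Chidi reaches Larkspur along 2 paths.
Via Vantage: 15% × 49% = 7.35%.
Via Vantage → Orbis: 15% × 20% × 35% = 1.05%.
Total: 7.35% + 1.05% = 8.4%.
Rounded: 8.40%.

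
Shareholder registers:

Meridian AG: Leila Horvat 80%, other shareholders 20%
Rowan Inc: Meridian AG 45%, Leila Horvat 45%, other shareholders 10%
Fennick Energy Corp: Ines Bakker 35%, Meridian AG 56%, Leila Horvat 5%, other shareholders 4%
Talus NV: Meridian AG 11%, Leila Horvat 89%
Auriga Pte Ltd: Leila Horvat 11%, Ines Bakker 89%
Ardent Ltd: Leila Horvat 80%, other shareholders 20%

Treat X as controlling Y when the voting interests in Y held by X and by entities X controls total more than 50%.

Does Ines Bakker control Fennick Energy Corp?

No

Ines holds 89% of Auriga, so Ines controls Auriga.
In Fennick, Ines's side holds only 35%, not > 50%.
So Ines does not control Fennick.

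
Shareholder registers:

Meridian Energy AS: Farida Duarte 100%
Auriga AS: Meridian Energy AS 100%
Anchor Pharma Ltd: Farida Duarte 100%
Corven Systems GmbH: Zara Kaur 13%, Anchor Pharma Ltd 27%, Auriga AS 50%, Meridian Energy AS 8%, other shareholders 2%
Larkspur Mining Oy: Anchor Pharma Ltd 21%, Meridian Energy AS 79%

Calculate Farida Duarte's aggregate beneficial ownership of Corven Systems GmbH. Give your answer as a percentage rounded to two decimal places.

85.00%

Farida reaches Corven along 3 paths.
Via Anchor: 100% × 27% = 27%.
Via Meridian → Auriga: 100% × 100% × 50% = 50%.
Via Meridian: 100% × 8% = 8%.
Total: 27% + 50% + 8% = 85%.
Rounded: 85.00%.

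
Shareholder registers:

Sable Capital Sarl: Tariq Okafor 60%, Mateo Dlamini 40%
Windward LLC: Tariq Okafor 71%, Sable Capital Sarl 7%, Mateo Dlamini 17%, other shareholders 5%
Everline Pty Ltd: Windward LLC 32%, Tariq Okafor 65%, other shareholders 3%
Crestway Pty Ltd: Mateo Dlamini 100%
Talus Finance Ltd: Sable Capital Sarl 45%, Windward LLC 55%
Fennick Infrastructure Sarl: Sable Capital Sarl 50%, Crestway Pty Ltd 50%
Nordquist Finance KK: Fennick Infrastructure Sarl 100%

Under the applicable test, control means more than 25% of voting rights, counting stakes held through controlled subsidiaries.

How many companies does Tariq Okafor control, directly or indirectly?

Tariq holds 60% of Sable, so Tariq controls Sable.
Tariq and Sable together hold 71% + 7% = 78% of Windward, so Tariq controls Windward.
Windward and Tariq together hold 32% + 65% = 97% of Everline, so Tariq controls Everline.
Sable and Windward together hold 45% + 55% = 100% of Talus, so Tariq controls Talus.
Sable holds 50% of Fennick, so Tariq controls Fennick.
Fennick holds 100% of Nordquist, so Tariq controls Nordquist.
No other company's threshold is met.
Tariq controls 6 companies.

6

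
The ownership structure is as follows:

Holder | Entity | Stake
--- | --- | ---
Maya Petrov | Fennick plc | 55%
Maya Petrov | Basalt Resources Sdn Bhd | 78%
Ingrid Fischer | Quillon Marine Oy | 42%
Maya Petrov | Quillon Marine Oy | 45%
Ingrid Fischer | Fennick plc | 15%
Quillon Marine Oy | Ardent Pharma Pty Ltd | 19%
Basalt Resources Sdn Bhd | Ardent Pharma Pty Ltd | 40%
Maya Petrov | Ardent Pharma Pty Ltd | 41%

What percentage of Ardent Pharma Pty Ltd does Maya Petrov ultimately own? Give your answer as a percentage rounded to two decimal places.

Maya reaches Ardent along 3 paths.
Via Quillon: 45% × 19% = 8.55%.
Direct stake: 41% = 41%.
Via Basalt: 78% × 40% = 31.2%.
Total: 8.55% + 41% + 31.2% = 80.75%.

80.75%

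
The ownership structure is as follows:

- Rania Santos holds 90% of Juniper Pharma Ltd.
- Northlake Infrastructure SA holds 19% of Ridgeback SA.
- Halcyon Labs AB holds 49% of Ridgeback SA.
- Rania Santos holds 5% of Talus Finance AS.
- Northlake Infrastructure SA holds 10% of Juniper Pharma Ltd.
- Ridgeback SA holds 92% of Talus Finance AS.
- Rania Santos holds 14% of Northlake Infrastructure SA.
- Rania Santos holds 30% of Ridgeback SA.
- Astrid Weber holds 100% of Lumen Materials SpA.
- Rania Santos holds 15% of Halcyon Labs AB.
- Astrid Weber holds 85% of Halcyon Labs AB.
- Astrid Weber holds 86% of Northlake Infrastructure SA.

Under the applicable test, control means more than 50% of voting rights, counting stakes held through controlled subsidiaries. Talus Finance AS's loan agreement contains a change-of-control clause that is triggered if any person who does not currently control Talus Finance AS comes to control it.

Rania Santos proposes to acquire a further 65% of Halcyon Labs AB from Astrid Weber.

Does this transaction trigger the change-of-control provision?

Yes

The purchase adds only to Rania's holdings (Astrid's stake shrinks), so Rania is the only person who could newly come to control Talus.
Rania holds 90% of Juniper, so Rania controls Juniper.
In Talus, Rania's side holds only 5%, not > 50%.
So before the transaction, Rania does not control Talus.
After the purchase, Rania's direct stake in Halcyon rises to 15% + 65% = 80%, and Astrid's stake falls to 20%.
Rania holds 80% of Halcyon, so Rania controls Halcyon.
Halcyon and Rania together hold 49% + 30% = 79% of Ridgeback, so Rania controls Ridgeback.
Ridgeback and Rania together hold 92% + 5% = 97% of Talus, so Rania controls Talus.
Rania did not control Talus before and does after, so the clause is triggered.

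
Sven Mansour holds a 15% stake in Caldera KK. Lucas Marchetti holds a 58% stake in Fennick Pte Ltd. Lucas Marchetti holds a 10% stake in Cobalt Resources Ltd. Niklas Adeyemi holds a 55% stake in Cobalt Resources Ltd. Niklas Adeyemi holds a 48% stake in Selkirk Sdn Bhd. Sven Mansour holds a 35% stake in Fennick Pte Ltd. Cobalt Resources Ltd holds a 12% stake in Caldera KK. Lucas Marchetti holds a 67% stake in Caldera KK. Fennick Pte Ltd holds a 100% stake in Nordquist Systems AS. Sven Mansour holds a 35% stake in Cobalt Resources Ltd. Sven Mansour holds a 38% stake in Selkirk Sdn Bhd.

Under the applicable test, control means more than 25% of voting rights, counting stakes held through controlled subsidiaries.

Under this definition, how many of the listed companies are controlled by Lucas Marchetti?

3

Lucas holds 58% of Fennick, so Lucas controls Fennick.
Fennick holds 100% of Nordquist, so Lucas controls Nordquist.
Lucas holds 67% of Caldera, so Lucas controls Caldera.
No other company's threshold is met.
Lucas controls 3 companies.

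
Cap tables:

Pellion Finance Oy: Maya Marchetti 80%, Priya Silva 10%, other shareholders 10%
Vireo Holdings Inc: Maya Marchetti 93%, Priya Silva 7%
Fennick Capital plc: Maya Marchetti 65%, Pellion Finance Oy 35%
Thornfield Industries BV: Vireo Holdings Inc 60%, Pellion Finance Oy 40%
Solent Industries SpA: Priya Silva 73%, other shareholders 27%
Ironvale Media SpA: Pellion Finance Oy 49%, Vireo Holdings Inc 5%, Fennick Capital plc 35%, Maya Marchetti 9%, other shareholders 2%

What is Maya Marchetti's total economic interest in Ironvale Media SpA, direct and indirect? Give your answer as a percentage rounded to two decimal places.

85.40%

Maya reaches Ironvale along 5 paths.
Via Pellion: 80% × 49% = 39.2%.
Via Vireo: 93% × 5% = 4.65%.
Via Fennick: 65% × 35% = 22.75%.
Via Pellion → Fennick: 80% × 35% × 35% = 9.8%.
Direct stake: 9% = 9%.
Total: 39.2% + 4.65% + 22.75% + 9.8% + 9% = 85.4%.
Rounded: 85.40%.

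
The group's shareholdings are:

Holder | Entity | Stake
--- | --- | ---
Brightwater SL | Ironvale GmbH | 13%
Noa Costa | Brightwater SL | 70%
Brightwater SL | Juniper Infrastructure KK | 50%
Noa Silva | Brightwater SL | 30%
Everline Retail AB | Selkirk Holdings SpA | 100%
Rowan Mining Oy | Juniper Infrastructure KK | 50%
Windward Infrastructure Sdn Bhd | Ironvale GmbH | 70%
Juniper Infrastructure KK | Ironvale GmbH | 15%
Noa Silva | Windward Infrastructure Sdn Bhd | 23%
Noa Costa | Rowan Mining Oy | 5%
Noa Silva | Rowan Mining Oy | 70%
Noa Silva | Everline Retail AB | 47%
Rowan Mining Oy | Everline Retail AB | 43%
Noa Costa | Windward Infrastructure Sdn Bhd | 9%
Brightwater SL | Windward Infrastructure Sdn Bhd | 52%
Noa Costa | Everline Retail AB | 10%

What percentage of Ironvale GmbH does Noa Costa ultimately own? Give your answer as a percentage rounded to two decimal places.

Noa Costa reaches Ironvale along 5 paths.
Via Brightwater → Windward: 70% × 52% × 70% = 25.48%.
Via Windward: 9% × 70% = 6.3%.
Via Brightwater: 70% × 13% = 9.1%.
Via Brightwater → Juniper: 70% × 50% × 15% = 5.25%.
Via Rowan → Juniper: 5% × 50% × 15% = 0.375%.
Total: 25.48% + 6.3% + 9.1% + 5.25% + 0.375% = 46.505%.
Rounded: 46.51%.

46.51%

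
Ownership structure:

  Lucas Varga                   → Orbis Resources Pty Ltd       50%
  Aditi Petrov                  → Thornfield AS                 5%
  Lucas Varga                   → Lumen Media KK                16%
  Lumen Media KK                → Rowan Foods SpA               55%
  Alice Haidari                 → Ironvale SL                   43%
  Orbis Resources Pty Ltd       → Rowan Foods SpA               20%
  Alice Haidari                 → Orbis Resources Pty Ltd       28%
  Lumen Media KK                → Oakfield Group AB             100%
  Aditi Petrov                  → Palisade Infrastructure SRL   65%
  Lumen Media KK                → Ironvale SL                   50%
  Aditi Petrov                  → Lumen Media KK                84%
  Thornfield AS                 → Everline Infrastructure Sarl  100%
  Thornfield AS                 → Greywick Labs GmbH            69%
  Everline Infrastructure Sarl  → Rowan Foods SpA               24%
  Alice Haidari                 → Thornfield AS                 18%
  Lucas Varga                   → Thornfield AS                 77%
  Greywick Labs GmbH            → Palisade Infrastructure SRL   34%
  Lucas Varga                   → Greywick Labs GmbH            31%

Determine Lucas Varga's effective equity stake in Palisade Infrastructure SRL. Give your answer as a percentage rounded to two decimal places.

28.60%

Lucas reaches Palisade along 2 paths.
Via Thornfield → Greywick: 77% × 69% × 34% = 18.0642%.
Via Greywick: 31% × 34% = 10.54%.
Total: 18.0642% + 10.54% = 28.6042%.
Rounded: 28.60%.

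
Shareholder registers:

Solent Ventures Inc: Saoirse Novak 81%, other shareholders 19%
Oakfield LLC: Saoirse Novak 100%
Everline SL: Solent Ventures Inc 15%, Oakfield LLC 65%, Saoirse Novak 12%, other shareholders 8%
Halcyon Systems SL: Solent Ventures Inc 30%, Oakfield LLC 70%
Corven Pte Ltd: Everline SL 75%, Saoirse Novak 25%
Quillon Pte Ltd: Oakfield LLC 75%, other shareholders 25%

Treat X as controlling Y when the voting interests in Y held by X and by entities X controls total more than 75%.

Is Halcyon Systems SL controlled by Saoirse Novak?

Yes

Saoirse holds 81% of Solent, so Saoirse controls Solent.
Saoirse holds 100% of Oakfield, so Saoirse controls Oakfield.
Solent and Oakfield together hold 30% + 70% = 100% of Halcyon, so Saoirse controls Halcyon.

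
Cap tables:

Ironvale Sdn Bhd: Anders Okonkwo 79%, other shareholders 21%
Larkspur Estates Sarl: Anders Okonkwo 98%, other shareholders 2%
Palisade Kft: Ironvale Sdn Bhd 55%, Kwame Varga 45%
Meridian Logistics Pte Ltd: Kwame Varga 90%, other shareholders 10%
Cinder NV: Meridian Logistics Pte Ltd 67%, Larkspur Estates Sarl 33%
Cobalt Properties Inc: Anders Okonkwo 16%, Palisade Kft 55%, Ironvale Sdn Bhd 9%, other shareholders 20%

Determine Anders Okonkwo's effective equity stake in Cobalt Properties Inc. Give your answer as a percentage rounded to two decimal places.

Anders reaches Cobalt along 3 paths.
Direct stake: 16% = 16%.
Via Ironvale → Palisade: 79% × 55% × 55% = 23.8975%.
Via Ironvale: 79% × 9% = 7.11%.
Total: 16% + 23.8975% + 7.11% = 47.0075%.
Rounded: 47.01%.

47.01%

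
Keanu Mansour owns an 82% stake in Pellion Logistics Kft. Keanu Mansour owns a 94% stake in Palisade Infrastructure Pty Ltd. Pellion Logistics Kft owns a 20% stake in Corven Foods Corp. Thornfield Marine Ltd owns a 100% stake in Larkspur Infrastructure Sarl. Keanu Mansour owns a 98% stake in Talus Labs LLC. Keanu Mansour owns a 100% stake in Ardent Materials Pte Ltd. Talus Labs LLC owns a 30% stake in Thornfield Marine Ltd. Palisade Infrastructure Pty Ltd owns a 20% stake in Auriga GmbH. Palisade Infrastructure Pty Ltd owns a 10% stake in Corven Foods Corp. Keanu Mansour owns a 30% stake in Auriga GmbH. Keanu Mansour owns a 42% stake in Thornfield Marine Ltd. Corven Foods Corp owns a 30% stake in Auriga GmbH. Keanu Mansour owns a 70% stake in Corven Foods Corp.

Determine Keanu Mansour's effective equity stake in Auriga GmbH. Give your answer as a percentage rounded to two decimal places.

77.54%

Keanu reaches Auriga along 5 paths.
Via Palisade → Corven: 94% × 10% × 30% = 2.82%.
Via Pellion → Corven: 82% × 20% × 30% = 4.92%.
Via Corven: 70% × 30% = 21%.
Direct stake: 30% = 30%.
Via Palisade: 94% × 20% = 18.8%.
Total: 2.82% + 4.92% + 21% + 30% + 18.8% = 77.54%.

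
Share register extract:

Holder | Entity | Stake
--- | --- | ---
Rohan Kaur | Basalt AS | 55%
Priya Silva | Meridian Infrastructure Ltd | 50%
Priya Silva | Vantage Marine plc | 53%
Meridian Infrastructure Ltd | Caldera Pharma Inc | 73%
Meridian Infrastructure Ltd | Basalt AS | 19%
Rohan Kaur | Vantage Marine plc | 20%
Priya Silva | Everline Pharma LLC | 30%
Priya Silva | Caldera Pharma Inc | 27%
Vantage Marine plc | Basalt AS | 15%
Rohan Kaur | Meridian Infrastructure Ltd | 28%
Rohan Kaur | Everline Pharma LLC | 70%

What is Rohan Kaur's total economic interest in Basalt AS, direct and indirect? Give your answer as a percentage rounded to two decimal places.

63.32%

Rohan reaches Basalt along 3 paths.
Via Vantage: 20% × 15% = 3%.
Direct stake: 55% = 55%.
Via Meridian: 28% × 19% = 5.32%.
Total: 3% + 55% + 5.32% = 63.32%.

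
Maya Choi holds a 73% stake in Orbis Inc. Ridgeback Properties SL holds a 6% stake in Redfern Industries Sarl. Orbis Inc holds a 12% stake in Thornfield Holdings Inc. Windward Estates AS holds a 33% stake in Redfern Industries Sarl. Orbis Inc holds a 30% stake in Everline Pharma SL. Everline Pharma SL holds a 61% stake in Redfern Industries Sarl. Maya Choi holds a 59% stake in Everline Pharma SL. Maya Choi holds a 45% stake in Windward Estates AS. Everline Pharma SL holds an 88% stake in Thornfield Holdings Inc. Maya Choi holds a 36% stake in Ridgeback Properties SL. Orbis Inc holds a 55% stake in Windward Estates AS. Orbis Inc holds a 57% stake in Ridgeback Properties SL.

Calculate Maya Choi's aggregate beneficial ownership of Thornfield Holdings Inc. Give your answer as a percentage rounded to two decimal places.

79.95%

Maya reaches Thornfield along 3 paths.
Via Orbis: 73% × 12% = 8.76%.
Via Everline: 59% × 88% = 51.92%.
Via Orbis → Everline: 73% × 30% × 88% = 19.272%.
Total: 8.76% + 51.92% + 19.272% = 79.952%.
Rounded: 79.95%.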